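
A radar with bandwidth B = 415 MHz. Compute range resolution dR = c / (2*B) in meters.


dR = 3e8 / (2 * 415000000.0) = 0.36 m

0.36 m


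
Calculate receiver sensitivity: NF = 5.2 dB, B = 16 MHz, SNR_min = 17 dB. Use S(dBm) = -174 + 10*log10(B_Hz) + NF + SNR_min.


10*log10(16000000.0) = 72.04
S = -174 + 72.04 + 5.2 + 17 = -79.8 dBm

-79.8 dBm


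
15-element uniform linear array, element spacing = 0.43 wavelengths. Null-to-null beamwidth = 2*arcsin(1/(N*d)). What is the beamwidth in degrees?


1/(N*d) = 1/(15*0.43) = 0.155039
BW = 2*arcsin(0.155039) = 17.8 degrees

17.8 degrees


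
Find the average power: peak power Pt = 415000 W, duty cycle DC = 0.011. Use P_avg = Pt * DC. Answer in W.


P_avg = 415000 * 0.011 = 4565.0 W

4565.0 W


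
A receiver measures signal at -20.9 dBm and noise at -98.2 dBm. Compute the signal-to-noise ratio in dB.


SNR = -20.9 - (-98.2) = 77.3 dB

77.3 dB


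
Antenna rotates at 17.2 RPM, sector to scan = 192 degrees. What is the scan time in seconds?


t = 192 / (17.2 * 360) * 60 = 1.86 s

1.86 s


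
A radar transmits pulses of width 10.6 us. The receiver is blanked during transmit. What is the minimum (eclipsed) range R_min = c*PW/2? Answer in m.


R_min = 3e8 * 10.6e-6 / 2 = 1590.0 m

1590.0 m


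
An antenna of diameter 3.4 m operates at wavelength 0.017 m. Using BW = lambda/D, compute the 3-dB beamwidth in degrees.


BW_rad = 0.017 / 3.4 = 0.005
BW_deg = 0.29 degrees

0.29 degrees


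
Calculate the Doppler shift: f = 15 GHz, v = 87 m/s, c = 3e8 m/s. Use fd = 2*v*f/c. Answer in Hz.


fd = 2 * 87 * 15000000000.0 / 3e8 = 8700.0 Hz

8700.0 Hz


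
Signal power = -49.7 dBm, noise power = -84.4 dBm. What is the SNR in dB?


SNR = -49.7 - (-84.4) = 34.7 dB

34.7 dB


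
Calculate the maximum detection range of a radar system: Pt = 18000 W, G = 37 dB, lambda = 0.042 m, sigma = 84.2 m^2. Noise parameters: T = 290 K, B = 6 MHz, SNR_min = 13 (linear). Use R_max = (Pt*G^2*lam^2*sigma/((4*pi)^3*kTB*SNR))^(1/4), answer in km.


G_lin = 10^(37/10) = 5011.872336
R^4 = 18000 * 5011.872336^2 * 0.042^2 * 84.2 / ((4*pi)^3 * 1.38e-23 * 290 * 6000000.0 * 13)
R^4 = 1.08413e20 m^4
R_max = (1.08413e20)^(1/4) = 102040.0 m = 102.0 km

102.0 km


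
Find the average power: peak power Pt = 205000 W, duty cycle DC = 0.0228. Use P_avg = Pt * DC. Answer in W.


P_avg = 205000 * 0.0228 = 4674.0 W

4674.0 W


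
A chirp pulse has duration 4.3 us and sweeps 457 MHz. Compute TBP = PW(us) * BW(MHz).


TBP = 4.3 * 457 = 1965.1

1965.1


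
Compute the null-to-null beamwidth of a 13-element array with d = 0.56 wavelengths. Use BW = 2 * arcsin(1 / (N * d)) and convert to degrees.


1/(N*d) = 1/(13*0.56) = 0.137363
BW = 2*arcsin(0.137363) = 15.8 degrees

15.8 degrees


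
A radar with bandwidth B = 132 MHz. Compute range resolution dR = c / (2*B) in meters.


dR = 3e8 / (2 * 132000000.0) = 1.14 m

1.14 m


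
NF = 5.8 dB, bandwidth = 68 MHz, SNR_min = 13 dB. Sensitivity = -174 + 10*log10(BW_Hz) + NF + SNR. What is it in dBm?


10*log10(68000000.0) = 78.33
S = -174 + 78.33 + 5.8 + 13 = -76.9 dBm

-76.9 dBm


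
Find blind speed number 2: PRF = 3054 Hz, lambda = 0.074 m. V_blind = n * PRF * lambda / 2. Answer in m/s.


V_blind = 2 * 3054 * 0.074 / 2 = 226.0 m/s

226.0 m/s


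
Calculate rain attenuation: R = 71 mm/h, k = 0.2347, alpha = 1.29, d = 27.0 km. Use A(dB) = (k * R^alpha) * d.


gamma = 0.2347 * 71^1.29 = 57.363595 dB/km
A = 57.363595 * 27.0 = 1548.82 dB

1548.82 dB


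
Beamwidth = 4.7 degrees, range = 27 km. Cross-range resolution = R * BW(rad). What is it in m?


BW_rad = 0.082030475
CR = 27000 * 0.082030475 = 2214.8 m

2214.8 m


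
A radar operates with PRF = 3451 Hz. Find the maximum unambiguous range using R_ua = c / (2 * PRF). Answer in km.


R_ua = 3e8 / (2 * 3451) = 43465.7 m = 43.5 km

43.5 km


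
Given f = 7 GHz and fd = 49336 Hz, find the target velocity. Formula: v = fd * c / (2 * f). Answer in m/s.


v = 49336 * 3e8 / (2 * 7000000000.0) = 1057.2 m/s

1057.2 m/s


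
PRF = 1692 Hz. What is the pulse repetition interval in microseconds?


PRI = 1/1692 = 0.0005910165 s = 591.0 us

591.0 us


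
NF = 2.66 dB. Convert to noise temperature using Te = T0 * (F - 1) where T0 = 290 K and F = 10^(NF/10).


NF_lin = 10^(2.66/10) = 1.845015
Te = 290 * (1.845015 - 1) = 245.1 K

245.1 K


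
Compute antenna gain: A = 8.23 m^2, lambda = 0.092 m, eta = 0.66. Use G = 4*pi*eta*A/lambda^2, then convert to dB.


G_linear = 4*pi*0.66*8.23/0.092^2 = 8064.51
G_dB = 10*log10(8064.51) = 39.1 dB

39.1 dB


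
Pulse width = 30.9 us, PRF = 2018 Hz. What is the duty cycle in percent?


DC = 30.9e-6 * 2018 * 100 = 6.24%

6.24%


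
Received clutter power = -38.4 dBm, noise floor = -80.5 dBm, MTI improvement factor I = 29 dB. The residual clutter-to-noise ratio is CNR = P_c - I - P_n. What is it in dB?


CNR = -38.4 - 29 - (-80.5) = 13.1 dB

13.1 dB


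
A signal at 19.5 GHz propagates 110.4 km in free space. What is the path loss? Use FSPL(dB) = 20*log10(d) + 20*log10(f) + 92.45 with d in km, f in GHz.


20*log10(110.4) = 40.86
20*log10(19.5) = 25.8
FSPL = 159.1 dB

159.1 dB


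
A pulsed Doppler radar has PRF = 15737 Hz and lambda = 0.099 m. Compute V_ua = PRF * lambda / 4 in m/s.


V_ua = 15737 * 0.099 / 4 = 389.5 m/s

389.5 m/s


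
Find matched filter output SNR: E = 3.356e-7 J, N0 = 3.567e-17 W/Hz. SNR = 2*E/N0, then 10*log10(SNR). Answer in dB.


SNR_lin = 2 * 3.356e-7 / 3.567e-17 = 1.882e10
SNR_dB = 10*log10(1.882e10) = 102.7 dB

102.7 dB


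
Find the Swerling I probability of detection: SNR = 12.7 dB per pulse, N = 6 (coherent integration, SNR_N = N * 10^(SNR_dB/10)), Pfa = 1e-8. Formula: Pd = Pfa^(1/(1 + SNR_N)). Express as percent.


SNR_lin = 10^(12.7/10) = 18.62087
SNR_N = 6 * 18.62087 = 111.72522
1/(1 + SNR_N) = 1/112.72522 = 0.0088711
Pd = (1e-8)^0.0088711 = 0.84924
Pd = 84.9%

84.9%


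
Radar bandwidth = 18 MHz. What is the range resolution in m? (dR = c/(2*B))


dR = 3e8 / (2 * 18000000.0) = 8.33 m

8.33 m


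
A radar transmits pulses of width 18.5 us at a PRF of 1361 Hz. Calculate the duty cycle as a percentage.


DC = 18.5e-6 * 1361 * 100 = 2.52%

2.52%


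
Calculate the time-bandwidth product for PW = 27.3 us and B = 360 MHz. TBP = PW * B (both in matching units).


TBP = 27.3 * 360 = 9828.0

9828.0


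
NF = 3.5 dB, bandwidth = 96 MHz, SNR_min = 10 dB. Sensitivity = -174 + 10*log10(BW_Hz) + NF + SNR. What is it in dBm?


10*log10(96000000.0) = 79.82
S = -174 + 79.82 + 3.5 + 10 = -80.7 dBm

-80.7 dBm


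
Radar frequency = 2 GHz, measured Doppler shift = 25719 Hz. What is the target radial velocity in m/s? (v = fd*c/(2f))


v = 25719 * 3e8 / (2 * 2000000000.0) = 1928.9 m/s

1928.9 m/s


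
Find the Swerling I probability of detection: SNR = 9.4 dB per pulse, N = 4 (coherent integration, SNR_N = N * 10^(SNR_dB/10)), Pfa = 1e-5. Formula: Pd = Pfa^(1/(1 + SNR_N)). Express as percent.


SNR_lin = 10^(9.4/10) = 8.70964
SNR_N = 4 * 8.70964 = 34.83856
1/(1 + SNR_N) = 1/35.83856 = 0.0279029
Pd = (1e-5)^0.0279029 = 0.72525
Pd = 72.5%

72.5%


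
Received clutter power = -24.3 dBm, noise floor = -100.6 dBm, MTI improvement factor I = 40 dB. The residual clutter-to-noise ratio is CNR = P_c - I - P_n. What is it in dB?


CNR = -24.3 - 40 - (-100.6) = 36.3 dB

36.3 dB


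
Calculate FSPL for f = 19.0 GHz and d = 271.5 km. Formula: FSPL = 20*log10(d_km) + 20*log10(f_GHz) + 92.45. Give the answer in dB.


20*log10(271.5) = 48.68
20*log10(19.0) = 25.58
FSPL = 166.7 dB

166.7 dB


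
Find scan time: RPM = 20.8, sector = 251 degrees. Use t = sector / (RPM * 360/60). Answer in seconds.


t = 251 / (20.8 * 360) * 60 = 2.01 s

2.01 s


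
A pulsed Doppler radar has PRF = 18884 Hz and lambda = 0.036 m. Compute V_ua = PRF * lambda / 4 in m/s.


V_ua = 18884 * 0.036 / 4 = 170.0 m/s

170.0 m/s


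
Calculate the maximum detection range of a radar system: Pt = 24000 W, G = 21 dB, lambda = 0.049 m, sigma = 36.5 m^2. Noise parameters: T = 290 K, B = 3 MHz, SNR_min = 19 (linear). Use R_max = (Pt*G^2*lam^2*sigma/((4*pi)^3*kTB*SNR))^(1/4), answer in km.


G_lin = 10^(21/10) = 125.892541
R^4 = 24000 * 125.892541^2 * 0.049^2 * 36.5 / ((4*pi)^3 * 1.38e-23 * 290 * 3000000.0 * 19)
R^4 = 7.36402e16 m^4
R_max = (7.36402e16)^(1/4) = 16473.2 m = 16.5 km

16.5 km


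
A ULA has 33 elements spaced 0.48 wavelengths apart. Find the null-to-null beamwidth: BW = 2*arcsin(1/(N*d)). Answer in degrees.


1/(N*d) = 1/(33*0.48) = 0.063131
BW = 2*arcsin(0.063131) = 7.2 degrees

7.2 degrees


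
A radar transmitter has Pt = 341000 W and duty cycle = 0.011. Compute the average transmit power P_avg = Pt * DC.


P_avg = 341000 * 0.011 = 3751.0 W

3751.0 W


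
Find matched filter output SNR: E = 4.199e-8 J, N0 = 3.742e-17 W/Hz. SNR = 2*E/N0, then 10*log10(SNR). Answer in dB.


SNR_lin = 2 * 4.199e-8 / 3.742e-17 = 2.244e9
SNR_dB = 10*log10(2.244e9) = 93.5 dB

93.5 dB


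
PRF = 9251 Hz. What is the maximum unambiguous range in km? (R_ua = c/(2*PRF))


R_ua = 3e8 / (2 * 9251) = 16214.5 m = 16.2 km

16.2 km


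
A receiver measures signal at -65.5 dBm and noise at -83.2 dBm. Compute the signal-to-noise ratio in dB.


SNR = -65.5 - (-83.2) = 17.7 dB

17.7 dB


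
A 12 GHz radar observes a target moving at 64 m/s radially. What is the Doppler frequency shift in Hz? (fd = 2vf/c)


fd = 2 * 64 * 12000000000.0 / 3e8 = 5120.0 Hz

5120.0 Hz


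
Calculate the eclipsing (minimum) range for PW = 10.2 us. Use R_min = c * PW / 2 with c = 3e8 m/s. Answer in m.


R_min = 3e8 * 10.2e-6 / 2 = 1530.0 m

1530.0 m


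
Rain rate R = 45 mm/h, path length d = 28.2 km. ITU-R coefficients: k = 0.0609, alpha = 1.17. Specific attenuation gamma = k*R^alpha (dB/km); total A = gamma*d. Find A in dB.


gamma = 0.0609 * 45^1.17 = 5.234509 dB/km
A = 5.234509 * 28.2 = 147.61 dB

147.61 dB


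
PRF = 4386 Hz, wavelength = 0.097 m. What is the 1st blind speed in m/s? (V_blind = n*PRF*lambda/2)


V_blind = 1 * 4386 * 0.097 / 2 = 212.7 m/s

212.7 m/s


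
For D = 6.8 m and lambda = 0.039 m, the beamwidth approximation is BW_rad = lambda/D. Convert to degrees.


BW_rad = 0.039 / 6.8 = 0.005735
BW_deg = 0.33 degrees

0.33 degrees


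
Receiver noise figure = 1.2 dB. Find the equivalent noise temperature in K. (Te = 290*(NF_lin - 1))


NF_lin = 10^(1.2/10) = 1.318257
Te = 290 * (1.318257 - 1) = 92.3 K

92.3 K


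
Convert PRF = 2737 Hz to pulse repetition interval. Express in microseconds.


PRI = 1/2737 = 0.0003653635 s = 365.4 us

365.4 us


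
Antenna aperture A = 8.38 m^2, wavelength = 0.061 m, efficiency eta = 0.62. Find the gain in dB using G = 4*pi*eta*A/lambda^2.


G_linear = 4*pi*0.62*8.38/0.061^2 = 17546.31
G_dB = 10*log10(17546.31) = 42.4 dB

42.4 dB


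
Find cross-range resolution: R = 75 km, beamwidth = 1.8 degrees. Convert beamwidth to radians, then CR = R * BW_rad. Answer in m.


BW_rad = 0.031415927
CR = 75000 * 0.031415927 = 2356.2 m

2356.2 m


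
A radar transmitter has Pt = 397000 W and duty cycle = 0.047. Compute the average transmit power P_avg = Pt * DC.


P_avg = 397000 * 0.047 = 18659.0 W

18659.0 W


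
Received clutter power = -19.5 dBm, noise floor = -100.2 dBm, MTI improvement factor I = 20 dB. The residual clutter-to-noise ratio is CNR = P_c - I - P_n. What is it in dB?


CNR = -19.5 - 20 - (-100.2) = 60.7 dB

60.7 dB


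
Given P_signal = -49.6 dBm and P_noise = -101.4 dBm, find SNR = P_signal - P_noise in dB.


SNR = -49.6 - (-101.4) = 51.8 dB

51.8 dB


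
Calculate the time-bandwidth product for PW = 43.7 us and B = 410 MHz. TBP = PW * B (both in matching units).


TBP = 43.7 * 410 = 17917.0

17917.0


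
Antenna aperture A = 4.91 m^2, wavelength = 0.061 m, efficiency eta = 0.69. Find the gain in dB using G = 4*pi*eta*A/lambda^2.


G_linear = 4*pi*0.69*4.91/0.061^2 = 11441.44
G_dB = 10*log10(11441.44) = 40.6 dB

40.6 dB


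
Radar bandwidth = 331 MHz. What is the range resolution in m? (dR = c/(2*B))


dR = 3e8 / (2 * 331000000.0) = 0.45 m

0.45 m


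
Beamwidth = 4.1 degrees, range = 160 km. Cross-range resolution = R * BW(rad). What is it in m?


BW_rad = 0.071558499
CR = 160000 * 0.071558499 = 11449.4 m

11449.4 m


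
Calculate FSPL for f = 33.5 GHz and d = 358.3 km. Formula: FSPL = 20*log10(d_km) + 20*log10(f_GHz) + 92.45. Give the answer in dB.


20*log10(358.3) = 51.08
20*log10(33.5) = 30.5
FSPL = 174.0 dB

174.0 dB


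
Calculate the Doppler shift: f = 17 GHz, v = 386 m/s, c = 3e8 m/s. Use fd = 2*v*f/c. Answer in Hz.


fd = 2 * 386 * 17000000000.0 / 3e8 = 43746.7 Hz

43746.7 Hz


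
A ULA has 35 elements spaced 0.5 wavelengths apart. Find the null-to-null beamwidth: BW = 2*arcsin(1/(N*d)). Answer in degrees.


1/(N*d) = 1/(35*0.5) = 0.057143
BW = 2*arcsin(0.057143) = 6.6 degrees

6.6 degrees


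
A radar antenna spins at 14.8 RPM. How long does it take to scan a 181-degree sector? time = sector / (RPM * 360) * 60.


t = 181 / (14.8 * 360) * 60 = 2.04 s

2.04 s


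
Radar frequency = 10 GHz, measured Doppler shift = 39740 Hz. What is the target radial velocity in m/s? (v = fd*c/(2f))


v = 39740 * 3e8 / (2 * 10000000000.0) = 596.1 m/s

596.1 m/s


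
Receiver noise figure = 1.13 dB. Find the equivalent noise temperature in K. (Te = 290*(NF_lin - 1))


NF_lin = 10^(1.13/10) = 1.297179
Te = 290 * (1.297179 - 1) = 86.2 K

86.2 K


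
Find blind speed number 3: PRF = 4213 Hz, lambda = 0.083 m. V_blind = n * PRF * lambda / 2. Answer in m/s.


V_blind = 3 * 4213 * 0.083 / 2 = 524.5 m/s

524.5 m/s


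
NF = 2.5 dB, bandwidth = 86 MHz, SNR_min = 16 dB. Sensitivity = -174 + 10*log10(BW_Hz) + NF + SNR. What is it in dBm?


10*log10(86000000.0) = 79.34
S = -174 + 79.34 + 2.5 + 16 = -76.2 dBm

-76.2 dBm


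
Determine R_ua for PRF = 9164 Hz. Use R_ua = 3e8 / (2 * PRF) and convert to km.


R_ua = 3e8 / (2 * 9164) = 16368.4 m = 16.4 km

16.4 km


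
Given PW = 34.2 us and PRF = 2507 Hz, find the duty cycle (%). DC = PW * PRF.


DC = 34.2e-6 * 2507 * 100 = 8.57%

8.57%


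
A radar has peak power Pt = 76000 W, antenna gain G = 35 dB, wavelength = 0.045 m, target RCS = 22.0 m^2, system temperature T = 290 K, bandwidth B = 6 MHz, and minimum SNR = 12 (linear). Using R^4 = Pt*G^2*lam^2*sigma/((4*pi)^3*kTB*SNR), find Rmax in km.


G_lin = 10^(35/10) = 3162.27766
R^4 = 76000 * 3162.27766^2 * 0.045^2 * 22.0 / ((4*pi)^3 * 1.38e-23 * 290 * 6000000.0 * 12)
R^4 = 5.92137e19 m^4
R_max = (5.92137e19)^(1/4) = 87721.4 m = 87.7 km

87.7 km


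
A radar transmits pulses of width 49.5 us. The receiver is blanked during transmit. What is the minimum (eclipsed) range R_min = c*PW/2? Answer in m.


R_min = 3e8 * 49.5e-6 / 2 = 7425.0 m

7425.0 m


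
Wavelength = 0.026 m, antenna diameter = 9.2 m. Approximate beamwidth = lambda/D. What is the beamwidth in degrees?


BW_rad = 0.026 / 9.2 = 0.002826
BW_deg = 0.16 degrees

0.16 degrees


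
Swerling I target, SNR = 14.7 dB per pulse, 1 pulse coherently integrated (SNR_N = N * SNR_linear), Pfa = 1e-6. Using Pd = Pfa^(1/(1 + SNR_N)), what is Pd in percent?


SNR_lin = 10^(14.7/10) = 29.51209
SNR_N = 1 * 29.51209 = 29.51209
1/(1 + SNR_N) = 1/30.51209 = 0.0327739
Pd = (1e-6)^0.0327739 = 0.63585
Pd = 63.6%

63.6%


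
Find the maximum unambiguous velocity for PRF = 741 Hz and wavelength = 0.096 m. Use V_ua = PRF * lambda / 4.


V_ua = 741 * 0.096 / 4 = 17.8 m/s

17.8 m/s


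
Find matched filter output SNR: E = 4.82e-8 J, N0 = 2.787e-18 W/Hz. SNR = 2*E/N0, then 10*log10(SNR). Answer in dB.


SNR_lin = 2 * 4.82e-8 / 2.787e-18 = 3.459e10
SNR_dB = 10*log10(3.459e10) = 105.4 dB

105.4 dB


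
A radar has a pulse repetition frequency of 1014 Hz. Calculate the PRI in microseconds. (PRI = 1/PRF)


PRI = 1/1014 = 0.0009861933 s = 986.2 us

986.2 us


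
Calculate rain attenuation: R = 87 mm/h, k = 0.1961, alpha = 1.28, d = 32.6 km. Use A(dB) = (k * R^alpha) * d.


gamma = 0.1961 * 87^1.28 = 59.574751 dB/km
A = 59.574751 * 32.6 = 1942.14 dB

1942.14 dB


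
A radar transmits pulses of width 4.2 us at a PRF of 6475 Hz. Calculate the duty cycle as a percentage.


DC = 4.2e-6 * 6475 * 100 = 2.72%

2.72%


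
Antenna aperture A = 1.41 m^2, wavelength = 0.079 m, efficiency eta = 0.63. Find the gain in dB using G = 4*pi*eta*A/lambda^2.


G_linear = 4*pi*0.63*1.41/0.079^2 = 1788.61
G_dB = 10*log10(1788.61) = 32.5 dB

32.5 dB


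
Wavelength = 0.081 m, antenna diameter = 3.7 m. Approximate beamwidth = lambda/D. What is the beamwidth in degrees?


BW_rad = 0.081 / 3.7 = 0.021892
BW_deg = 1.25 degrees

1.25 degrees


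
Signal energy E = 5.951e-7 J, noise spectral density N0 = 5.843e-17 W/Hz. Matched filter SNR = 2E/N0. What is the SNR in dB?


SNR_lin = 2 * 5.951e-7 / 5.843e-17 = 2.037e10
SNR_dB = 10*log10(2.037e10) = 103.1 dB

103.1 dB


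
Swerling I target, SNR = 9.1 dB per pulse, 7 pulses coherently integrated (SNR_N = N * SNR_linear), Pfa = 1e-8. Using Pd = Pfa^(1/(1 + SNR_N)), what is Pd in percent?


SNR_lin = 10^(9.1/10) = 8.12831
SNR_N = 7 * 8.12831 = 56.89817
1/(1 + SNR_N) = 1/57.89817 = 0.0172717
Pd = (1e-8)^0.0172717 = 0.72749
Pd = 72.7%

72.7%


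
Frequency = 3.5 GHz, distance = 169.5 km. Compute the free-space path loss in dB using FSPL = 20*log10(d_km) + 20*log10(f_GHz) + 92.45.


20*log10(169.5) = 44.58
20*log10(3.5) = 10.88
FSPL = 147.9 dB

147.9 dB


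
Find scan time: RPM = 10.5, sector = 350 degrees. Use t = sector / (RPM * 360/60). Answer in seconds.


t = 350 / (10.5 * 360) * 60 = 5.56 s

5.56 s


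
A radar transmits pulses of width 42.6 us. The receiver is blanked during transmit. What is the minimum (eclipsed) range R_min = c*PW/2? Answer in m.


R_min = 3e8 * 42.6e-6 / 2 = 6390.0 m

6390.0 m


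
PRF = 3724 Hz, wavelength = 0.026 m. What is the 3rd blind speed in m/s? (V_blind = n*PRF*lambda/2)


V_blind = 3 * 3724 * 0.026 / 2 = 145.2 m/s

145.2 m/s


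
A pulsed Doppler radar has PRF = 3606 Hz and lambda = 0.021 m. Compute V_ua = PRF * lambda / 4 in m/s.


V_ua = 3606 * 0.021 / 4 = 18.9 m/s

18.9 m/s


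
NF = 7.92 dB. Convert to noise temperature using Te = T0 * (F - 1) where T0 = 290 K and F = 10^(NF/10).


NF_lin = 10^(7.92/10) = 6.194411
Te = 290 * (6.194411 - 1) = 1506.4 K

1506.4 K


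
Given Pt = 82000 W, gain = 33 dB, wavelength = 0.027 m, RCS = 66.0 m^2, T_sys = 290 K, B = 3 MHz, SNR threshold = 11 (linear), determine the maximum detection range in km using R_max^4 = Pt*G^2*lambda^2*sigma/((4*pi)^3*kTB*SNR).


G_lin = 10^(33/10) = 1995.262315
R^4 = 82000 * 1995.262315^2 * 0.027^2 * 66.0 / ((4*pi)^3 * 1.38e-23 * 290 * 3000000.0 * 11)
R^4 = 5.99328e19 m^4
R_max = (5.99328e19)^(1/4) = 87986.5 m = 88.0 km

88.0 km


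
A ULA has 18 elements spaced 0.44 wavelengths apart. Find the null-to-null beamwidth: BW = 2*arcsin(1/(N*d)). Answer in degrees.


1/(N*d) = 1/(18*0.44) = 0.126263
BW = 2*arcsin(0.126263) = 14.5 degrees

14.5 degrees


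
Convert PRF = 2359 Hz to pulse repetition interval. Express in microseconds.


PRI = 1/2359 = 0.0004239084 s = 423.9 us

423.9 us


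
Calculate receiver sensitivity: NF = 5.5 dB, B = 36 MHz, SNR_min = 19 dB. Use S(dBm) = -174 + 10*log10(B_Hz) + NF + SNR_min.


10*log10(36000000.0) = 75.56
S = -174 + 75.56 + 5.5 + 19 = -73.9 dBm

-73.9 dBm


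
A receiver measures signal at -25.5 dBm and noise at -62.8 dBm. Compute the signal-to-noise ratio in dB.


SNR = -25.5 - (-62.8) = 37.3 dB

37.3 dB


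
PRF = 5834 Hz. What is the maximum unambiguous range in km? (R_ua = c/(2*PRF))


R_ua = 3e8 / (2 * 5834) = 25711.3 m = 25.7 km

25.7 km


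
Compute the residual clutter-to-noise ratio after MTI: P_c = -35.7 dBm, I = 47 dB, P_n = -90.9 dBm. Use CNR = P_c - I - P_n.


CNR = -35.7 - 47 - (-90.9) = 8.2 dB

8.2 dB


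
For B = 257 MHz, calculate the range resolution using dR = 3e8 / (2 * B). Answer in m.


dR = 3e8 / (2 * 257000000.0) = 0.58 m

0.58 m


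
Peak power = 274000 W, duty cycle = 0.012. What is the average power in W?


P_avg = 274000 * 0.012 = 3288.0 W

3288.0 W


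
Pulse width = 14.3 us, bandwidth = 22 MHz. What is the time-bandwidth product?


TBP = 14.3 * 22 = 314.6

314.6


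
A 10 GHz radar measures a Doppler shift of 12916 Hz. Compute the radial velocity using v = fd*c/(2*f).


v = 12916 * 3e8 / (2 * 10000000000.0) = 193.7 m/s

193.7 m/s


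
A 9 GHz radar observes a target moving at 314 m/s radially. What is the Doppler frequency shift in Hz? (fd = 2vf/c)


fd = 2 * 314 * 9000000000.0 / 3e8 = 18840.0 Hz

18840.0 Hz


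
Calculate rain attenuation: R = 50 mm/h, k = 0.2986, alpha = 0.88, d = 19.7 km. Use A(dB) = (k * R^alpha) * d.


gamma = 0.2986 * 50^0.88 = 9.336485 dB/km
A = 9.336485 * 19.7 = 183.93 dB

183.93 dB


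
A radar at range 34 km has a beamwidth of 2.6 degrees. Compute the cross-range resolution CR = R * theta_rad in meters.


BW_rad = 0.045378561
CR = 34000 * 0.045378561 = 1542.9 m

1542.9 m


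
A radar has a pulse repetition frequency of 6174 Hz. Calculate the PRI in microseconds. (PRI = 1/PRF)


PRI = 1/6174 = 0.0001619695 s = 162.0 us

162.0 us


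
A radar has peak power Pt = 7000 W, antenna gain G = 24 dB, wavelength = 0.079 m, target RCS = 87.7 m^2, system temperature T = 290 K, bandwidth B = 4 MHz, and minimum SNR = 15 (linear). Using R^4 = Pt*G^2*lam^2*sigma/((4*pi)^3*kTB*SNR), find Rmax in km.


G_lin = 10^(24/10) = 251.188643
R^4 = 7000 * 251.188643^2 * 0.079^2 * 87.7 / ((4*pi)^3 * 1.38e-23 * 290 * 4000000.0 * 15)
R^4 = 5.07334e17 m^4
R_max = (5.07334e17)^(1/4) = 26688.5 m = 26.7 km

26.7 km


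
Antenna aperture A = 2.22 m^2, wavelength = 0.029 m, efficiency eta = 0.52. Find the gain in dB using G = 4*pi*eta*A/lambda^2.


G_linear = 4*pi*0.52*2.22/0.029^2 = 17249.25
G_dB = 10*log10(17249.25) = 42.4 dB

42.4 dB


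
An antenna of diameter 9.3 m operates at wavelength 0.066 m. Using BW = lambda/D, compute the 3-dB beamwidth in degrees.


BW_rad = 0.066 / 9.3 = 0.007097
BW_deg = 0.41 degrees

0.41 degrees


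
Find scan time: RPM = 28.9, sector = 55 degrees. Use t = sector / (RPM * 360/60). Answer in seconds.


t = 55 / (28.9 * 360) * 60 = 0.32 s

0.32 s


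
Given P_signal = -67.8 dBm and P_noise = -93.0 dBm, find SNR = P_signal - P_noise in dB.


SNR = -67.8 - (-93.0) = 25.2 dB

25.2 dB


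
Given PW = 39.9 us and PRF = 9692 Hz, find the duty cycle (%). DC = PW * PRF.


DC = 39.9e-6 * 9692 * 100 = 38.67%

38.67%


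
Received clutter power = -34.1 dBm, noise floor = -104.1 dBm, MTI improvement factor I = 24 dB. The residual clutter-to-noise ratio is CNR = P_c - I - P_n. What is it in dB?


CNR = -34.1 - 24 - (-104.1) = 46.0 dB

46.0 dB


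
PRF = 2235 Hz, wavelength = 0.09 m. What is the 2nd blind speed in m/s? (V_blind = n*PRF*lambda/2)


V_blind = 2 * 2235 * 0.09 / 2 = 201.2 m/s

201.2 m/s


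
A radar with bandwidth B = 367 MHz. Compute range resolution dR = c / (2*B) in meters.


dR = 3e8 / (2 * 367000000.0) = 0.41 m

0.41 m


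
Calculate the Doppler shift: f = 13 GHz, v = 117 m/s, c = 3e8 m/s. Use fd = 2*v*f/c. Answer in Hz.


fd = 2 * 117 * 13000000000.0 / 3e8 = 10140.0 Hz

10140.0 Hz


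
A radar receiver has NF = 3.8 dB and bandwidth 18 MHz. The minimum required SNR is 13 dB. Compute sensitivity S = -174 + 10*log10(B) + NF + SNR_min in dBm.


10*log10(18000000.0) = 72.55
S = -174 + 72.55 + 3.8 + 13 = -84.6 dBm

-84.6 dBm


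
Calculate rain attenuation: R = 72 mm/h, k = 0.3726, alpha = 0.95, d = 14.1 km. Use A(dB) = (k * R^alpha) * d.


gamma = 0.3726 * 72^0.95 = 21.662507 dB/km
A = 21.662507 * 14.1 = 305.44 dB

305.44 dB


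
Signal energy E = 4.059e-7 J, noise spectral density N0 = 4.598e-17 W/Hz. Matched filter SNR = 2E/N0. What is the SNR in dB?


SNR_lin = 2 * 4.059e-7 / 4.598e-17 = 1.766e10
SNR_dB = 10*log10(1.766e10) = 102.5 dB

102.5 dB


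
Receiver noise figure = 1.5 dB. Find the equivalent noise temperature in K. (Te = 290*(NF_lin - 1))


NF_lin = 10^(1.5/10) = 1.412538
Te = 290 * (1.412538 - 1) = 119.6 K

119.6 K


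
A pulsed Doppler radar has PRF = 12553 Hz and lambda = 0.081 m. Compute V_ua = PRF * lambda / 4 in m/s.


V_ua = 12553 * 0.081 / 4 = 254.2 m/s

254.2 m/s


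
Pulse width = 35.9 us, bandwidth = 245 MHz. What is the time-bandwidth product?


TBP = 35.9 * 245 = 8795.5

8795.5


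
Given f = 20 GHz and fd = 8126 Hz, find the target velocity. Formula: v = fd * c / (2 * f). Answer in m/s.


v = 8126 * 3e8 / (2 * 20000000000.0) = 60.9 m/s

60.9 m/s


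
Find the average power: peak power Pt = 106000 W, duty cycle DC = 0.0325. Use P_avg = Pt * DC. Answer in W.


P_avg = 106000 * 0.0325 = 3445.0 W

3445.0 W


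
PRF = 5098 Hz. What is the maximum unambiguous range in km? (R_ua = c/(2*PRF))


R_ua = 3e8 / (2 * 5098) = 29423.3 m = 29.4 km

29.4 km


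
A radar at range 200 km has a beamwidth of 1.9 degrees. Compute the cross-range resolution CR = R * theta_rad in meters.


BW_rad = 0.033161256
CR = 200000 * 0.033161256 = 6632.3 m

6632.3 m


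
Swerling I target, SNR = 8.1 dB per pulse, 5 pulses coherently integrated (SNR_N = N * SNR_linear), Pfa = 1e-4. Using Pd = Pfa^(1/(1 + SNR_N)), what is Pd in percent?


SNR_lin = 10^(8.1/10) = 6.45654
SNR_N = 5 * 6.45654 = 32.2827
1/(1 + SNR_N) = 1/33.2827 = 0.0300456
Pd = (1e-4)^0.0300456 = 0.75826
Pd = 75.8%

75.8%


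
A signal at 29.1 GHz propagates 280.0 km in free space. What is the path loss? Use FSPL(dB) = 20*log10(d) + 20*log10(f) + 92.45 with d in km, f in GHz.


20*log10(280.0) = 48.94
20*log10(29.1) = 29.28
FSPL = 170.7 dB

170.7 dB


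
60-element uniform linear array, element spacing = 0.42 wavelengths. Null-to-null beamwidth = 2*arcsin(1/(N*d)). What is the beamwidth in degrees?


1/(N*d) = 1/(60*0.42) = 0.039683
BW = 2*arcsin(0.039683) = 4.5 degrees

4.5 degrees


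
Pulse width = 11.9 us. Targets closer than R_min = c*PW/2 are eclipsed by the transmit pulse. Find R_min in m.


R_min = 3e8 * 11.9e-6 / 2 = 1785.0 m

1785.0 m


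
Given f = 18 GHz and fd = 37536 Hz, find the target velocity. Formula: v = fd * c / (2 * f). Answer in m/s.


v = 37536 * 3e8 / (2 * 18000000000.0) = 312.8 m/s

312.8 m/s


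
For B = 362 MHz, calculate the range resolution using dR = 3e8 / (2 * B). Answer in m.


dR = 3e8 / (2 * 362000000.0) = 0.41 m

0.41 m


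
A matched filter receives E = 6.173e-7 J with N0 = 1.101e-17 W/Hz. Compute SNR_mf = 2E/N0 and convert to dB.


SNR_lin = 2 * 6.173e-7 / 1.101e-17 = 1.121e11
SNR_dB = 10*log10(1.121e11) = 110.5 dB

110.5 dB


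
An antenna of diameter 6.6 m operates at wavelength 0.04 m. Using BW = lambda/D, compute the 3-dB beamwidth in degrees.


BW_rad = 0.04 / 6.6 = 0.006061
BW_deg = 0.35 degrees

0.35 degrees


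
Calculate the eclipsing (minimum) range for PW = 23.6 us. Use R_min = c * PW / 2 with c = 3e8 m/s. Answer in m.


R_min = 3e8 * 23.6e-6 / 2 = 3540.0 m

3540.0 m


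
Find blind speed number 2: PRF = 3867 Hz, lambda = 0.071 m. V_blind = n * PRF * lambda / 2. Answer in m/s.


V_blind = 2 * 3867 * 0.071 / 2 = 274.6 m/s

274.6 m/s


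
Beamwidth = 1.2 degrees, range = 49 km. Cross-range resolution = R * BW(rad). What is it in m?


BW_rad = 0.020943951
CR = 49000 * 0.020943951 = 1026.3 m

1026.3 m


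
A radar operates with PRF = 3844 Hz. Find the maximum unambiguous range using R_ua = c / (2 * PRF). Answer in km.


R_ua = 3e8 / (2 * 3844) = 39021.9 m = 39.0 km

39.0 km


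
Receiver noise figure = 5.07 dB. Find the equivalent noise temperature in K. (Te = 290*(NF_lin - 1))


NF_lin = 10^(5.07/10) = 3.213661
Te = 290 * (3.213661 - 1) = 642.0 K

642.0 K


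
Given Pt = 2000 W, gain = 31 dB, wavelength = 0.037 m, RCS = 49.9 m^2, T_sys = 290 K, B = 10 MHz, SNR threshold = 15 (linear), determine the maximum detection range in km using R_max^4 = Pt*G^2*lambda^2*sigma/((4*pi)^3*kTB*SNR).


G_lin = 10^(31/10) = 1258.925412
R^4 = 2000 * 1258.925412^2 * 0.037^2 * 49.9 / ((4*pi)^3 * 1.38e-23 * 290 * 10000000.0 * 15)
R^4 = 1.81776e17 m^4
R_max = (1.81776e17)^(1/4) = 20648.3 m = 20.6 km

20.6 km


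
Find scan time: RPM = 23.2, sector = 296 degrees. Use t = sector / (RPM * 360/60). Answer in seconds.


t = 296 / (23.2 * 360) * 60 = 2.13 s

2.13 s


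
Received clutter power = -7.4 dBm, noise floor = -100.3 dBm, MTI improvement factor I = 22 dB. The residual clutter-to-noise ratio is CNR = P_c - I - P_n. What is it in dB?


CNR = -7.4 - 22 - (-100.3) = 70.9 dB

70.9 dB


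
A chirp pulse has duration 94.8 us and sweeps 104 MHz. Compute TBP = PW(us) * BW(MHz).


TBP = 94.8 * 104 = 9859.2

9859.2


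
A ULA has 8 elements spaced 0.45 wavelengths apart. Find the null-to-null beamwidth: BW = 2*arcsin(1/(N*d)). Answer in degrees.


1/(N*d) = 1/(8*0.45) = 0.277778
BW = 2*arcsin(0.277778) = 32.3 degrees

32.3 degrees


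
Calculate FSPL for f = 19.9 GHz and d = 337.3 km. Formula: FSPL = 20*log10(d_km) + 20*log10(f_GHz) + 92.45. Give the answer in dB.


20*log10(337.3) = 50.56
20*log10(19.9) = 25.98
FSPL = 169.0 dB

169.0 dB


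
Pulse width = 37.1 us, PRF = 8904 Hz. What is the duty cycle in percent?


DC = 37.1e-6 * 8904 * 100 = 33.03%

33.03%


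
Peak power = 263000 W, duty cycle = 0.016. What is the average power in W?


P_avg = 263000 * 0.016 = 4208.0 W

4208.0 W


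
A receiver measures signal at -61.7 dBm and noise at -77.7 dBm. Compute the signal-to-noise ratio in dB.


SNR = -61.7 - (-77.7) = 16.0 dB

16.0 dB


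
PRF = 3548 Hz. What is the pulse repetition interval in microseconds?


PRI = 1/3548 = 0.0002818489 s = 281.8 us

281.8 us


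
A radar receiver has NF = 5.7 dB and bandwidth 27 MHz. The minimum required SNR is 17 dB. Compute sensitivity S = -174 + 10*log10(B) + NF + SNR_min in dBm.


10*log10(27000000.0) = 74.31
S = -174 + 74.31 + 5.7 + 17 = -77.0 dBm

-77.0 dBm


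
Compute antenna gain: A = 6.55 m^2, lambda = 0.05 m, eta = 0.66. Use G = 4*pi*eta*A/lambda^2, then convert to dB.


G_linear = 4*pi*0.66*6.55/0.05^2 = 21729.77
G_dB = 10*log10(21729.77) = 43.4 dB

43.4 dB


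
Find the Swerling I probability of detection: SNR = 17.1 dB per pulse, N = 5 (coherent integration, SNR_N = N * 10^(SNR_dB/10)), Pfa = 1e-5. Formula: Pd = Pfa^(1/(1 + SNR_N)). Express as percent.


SNR_lin = 10^(17.1/10) = 51.28614
SNR_N = 5 * 51.28614 = 256.4307
1/(1 + SNR_N) = 1/257.4307 = 0.0038845
Pd = (1e-5)^0.0038845 = 0.95626
Pd = 95.6%

95.6%


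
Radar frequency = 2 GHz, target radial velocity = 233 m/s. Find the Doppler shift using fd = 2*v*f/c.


fd = 2 * 233 * 2000000000.0 / 3e8 = 3106.7 Hz

3106.7 Hz


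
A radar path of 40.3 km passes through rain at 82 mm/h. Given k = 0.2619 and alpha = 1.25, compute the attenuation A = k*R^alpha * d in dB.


gamma = 0.2619 * 82^1.25 = 64.625336 dB/km
A = 64.625336 * 40.3 = 2604.4 dB

2604.4 dB


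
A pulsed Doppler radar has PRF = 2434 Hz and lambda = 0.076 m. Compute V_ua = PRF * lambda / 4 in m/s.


V_ua = 2434 * 0.076 / 4 = 46.2 m/s

46.2 m/s


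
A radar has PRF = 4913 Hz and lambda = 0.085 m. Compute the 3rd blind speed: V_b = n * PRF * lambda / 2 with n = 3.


V_blind = 3 * 4913 * 0.085 / 2 = 626.4 m/s

626.4 m/s


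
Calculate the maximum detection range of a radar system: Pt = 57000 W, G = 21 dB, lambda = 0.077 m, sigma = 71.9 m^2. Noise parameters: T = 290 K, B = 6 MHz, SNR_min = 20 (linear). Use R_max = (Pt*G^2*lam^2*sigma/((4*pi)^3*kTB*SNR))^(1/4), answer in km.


G_lin = 10^(21/10) = 125.892541
R^4 = 57000 * 125.892541^2 * 0.077^2 * 71.9 / ((4*pi)^3 * 1.38e-23 * 290 * 6000000.0 * 20)
R^4 = 4.04108e17 m^4
R_max = (4.04108e17)^(1/4) = 25213.0 m = 25.2 km

25.2 km


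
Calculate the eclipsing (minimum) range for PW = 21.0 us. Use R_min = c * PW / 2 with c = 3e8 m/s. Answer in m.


R_min = 3e8 * 21.0e-6 / 2 = 3150.0 m

3150.0 m


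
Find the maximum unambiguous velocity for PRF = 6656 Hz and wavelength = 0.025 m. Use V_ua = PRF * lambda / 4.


V_ua = 6656 * 0.025 / 4 = 41.6 m/s

41.6 m/s


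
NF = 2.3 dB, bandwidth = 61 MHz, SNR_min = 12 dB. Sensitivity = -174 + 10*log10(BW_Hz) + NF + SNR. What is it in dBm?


10*log10(61000000.0) = 77.85
S = -174 + 77.85 + 2.3 + 12 = -81.8 dBm

-81.8 dBm


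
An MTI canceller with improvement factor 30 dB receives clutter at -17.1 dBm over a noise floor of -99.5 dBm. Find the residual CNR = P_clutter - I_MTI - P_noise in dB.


CNR = -17.1 - 30 - (-99.5) = 52.4 dB

52.4 dB


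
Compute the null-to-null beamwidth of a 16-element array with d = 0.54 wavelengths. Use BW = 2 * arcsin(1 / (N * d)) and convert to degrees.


1/(N*d) = 1/(16*0.54) = 0.115741
BW = 2*arcsin(0.115741) = 13.3 degrees

13.3 degrees


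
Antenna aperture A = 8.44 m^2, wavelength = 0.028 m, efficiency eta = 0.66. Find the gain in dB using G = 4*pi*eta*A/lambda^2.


G_linear = 4*pi*0.66*8.44/0.028^2 = 89285.35
G_dB = 10*log10(89285.35) = 49.5 dB

49.5 dB


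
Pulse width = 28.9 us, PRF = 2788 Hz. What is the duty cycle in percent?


DC = 28.9e-6 * 2788 * 100 = 8.06%

8.06%


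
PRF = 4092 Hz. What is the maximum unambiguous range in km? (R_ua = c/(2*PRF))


R_ua = 3e8 / (2 * 4092) = 36656.9 m = 36.7 km

36.7 km


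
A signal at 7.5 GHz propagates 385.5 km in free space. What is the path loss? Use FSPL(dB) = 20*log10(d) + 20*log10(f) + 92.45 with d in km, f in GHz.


20*log10(385.5) = 51.72
20*log10(7.5) = 17.5
FSPL = 161.7 dB

161.7 dB


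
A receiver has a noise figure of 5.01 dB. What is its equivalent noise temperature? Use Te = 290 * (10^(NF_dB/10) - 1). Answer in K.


NF_lin = 10^(5.01/10) = 3.169567
Te = 290 * (3.169567 - 1) = 629.2 K

629.2 K


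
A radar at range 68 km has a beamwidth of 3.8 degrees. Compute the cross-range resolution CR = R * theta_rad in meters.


BW_rad = 0.066322512
CR = 68000 * 0.066322512 = 4509.9 m

4509.9 m


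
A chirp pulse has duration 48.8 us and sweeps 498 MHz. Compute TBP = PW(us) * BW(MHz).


TBP = 48.8 * 498 = 24302.4

24302.4


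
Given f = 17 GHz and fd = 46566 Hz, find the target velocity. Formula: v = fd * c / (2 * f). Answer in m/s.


v = 46566 * 3e8 / (2 * 17000000000.0) = 410.9 m/s

410.9 m/s


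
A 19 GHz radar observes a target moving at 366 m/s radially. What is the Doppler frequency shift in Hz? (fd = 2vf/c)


fd = 2 * 366 * 19000000000.0 / 3e8 = 46360.0 Hz

46360.0 Hz


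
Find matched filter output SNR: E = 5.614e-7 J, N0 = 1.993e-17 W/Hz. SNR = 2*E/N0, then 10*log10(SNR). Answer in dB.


SNR_lin = 2 * 5.614e-7 / 1.993e-17 = 5.634e10
SNR_dB = 10*log10(5.634e10) = 107.5 dB

107.5 dB


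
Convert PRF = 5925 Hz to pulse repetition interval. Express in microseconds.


PRI = 1/5925 = 0.0001687764 s = 168.8 us

168.8 us


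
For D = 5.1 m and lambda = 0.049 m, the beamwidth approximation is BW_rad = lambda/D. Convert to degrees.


BW_rad = 0.049 / 5.1 = 0.009608
BW_deg = 0.55 degrees

0.55 degrees


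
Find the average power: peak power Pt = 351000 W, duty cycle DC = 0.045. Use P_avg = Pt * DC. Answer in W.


P_avg = 351000 * 0.045 = 15795.0 W

15795.0 W


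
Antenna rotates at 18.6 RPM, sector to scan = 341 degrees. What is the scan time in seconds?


t = 341 / (18.6 * 360) * 60 = 3.06 s

3.06 s


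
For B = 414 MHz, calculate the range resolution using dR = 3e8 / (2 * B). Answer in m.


dR = 3e8 / (2 * 414000000.0) = 0.36 m

0.36 m


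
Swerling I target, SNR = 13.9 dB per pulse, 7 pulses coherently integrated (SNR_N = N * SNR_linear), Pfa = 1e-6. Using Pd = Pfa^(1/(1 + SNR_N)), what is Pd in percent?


SNR_lin = 10^(13.9/10) = 24.54709
SNR_N = 7 * 24.54709 = 171.82963
1/(1 + SNR_N) = 1/172.82963 = 0.005786
Pd = (1e-6)^0.005786 = 0.92317
Pd = 92.3%

92.3%


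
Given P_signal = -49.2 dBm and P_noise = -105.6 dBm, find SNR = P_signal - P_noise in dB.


SNR = -49.2 - (-105.6) = 56.4 dB

56.4 dB


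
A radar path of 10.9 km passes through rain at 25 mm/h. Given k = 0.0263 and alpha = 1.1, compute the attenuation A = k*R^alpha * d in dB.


gamma = 0.0263 * 25^1.1 = 0.907172 dB/km
A = 0.907172 * 10.9 = 9.89 dB

9.89 dB


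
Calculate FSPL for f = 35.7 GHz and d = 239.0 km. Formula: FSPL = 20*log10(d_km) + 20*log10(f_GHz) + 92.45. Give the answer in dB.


20*log10(239.0) = 47.57
20*log10(35.7) = 31.05
FSPL = 171.1 dB

171.1 dB


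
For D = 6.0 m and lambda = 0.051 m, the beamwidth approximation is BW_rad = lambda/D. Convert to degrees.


BW_rad = 0.051 / 6.0 = 0.0085
BW_deg = 0.49 degrees

0.49 degrees


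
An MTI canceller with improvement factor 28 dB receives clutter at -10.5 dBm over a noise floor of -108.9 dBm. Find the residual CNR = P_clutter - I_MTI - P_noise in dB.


CNR = -10.5 - 28 - (-108.9) = 70.4 dB

70.4 dB


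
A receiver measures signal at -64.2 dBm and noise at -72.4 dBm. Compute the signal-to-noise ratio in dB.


SNR = -64.2 - (-72.4) = 8.2 dB

8.2 dB


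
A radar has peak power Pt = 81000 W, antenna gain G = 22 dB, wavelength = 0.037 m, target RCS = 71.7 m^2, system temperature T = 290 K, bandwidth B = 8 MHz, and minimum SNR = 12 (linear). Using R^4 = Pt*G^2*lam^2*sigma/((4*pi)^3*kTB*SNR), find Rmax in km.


G_lin = 10^(22/10) = 158.489319
R^4 = 81000 * 158.489319^2 * 0.037^2 * 71.7 / ((4*pi)^3 * 1.38e-23 * 290 * 8000000.0 * 12)
R^4 = 2.61957e17 m^4
R_max = (2.61957e17)^(1/4) = 22623.4 m = 22.6 km

22.6 km


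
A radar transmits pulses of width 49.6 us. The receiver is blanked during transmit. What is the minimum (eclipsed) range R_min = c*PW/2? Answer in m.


R_min = 3e8 * 49.6e-6 / 2 = 7440.0 m

7440.0 m


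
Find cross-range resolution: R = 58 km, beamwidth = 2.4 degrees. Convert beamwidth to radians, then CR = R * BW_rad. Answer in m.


BW_rad = 0.041887902
CR = 58000 * 0.041887902 = 2429.5 m

2429.5 m


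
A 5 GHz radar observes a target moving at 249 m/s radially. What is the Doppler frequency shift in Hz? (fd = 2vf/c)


fd = 2 * 249 * 5000000000.0 / 3e8 = 8300.0 Hz

8300.0 Hz


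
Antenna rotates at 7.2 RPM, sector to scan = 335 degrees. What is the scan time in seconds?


t = 335 / (7.2 * 360) * 60 = 7.75 s

7.75 s


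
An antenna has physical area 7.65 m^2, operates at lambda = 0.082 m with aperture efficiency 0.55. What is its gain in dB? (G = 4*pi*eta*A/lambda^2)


G_linear = 4*pi*0.55*7.65/0.082^2 = 7863.33
G_dB = 10*log10(7863.33) = 39.0 dB

39.0 dB


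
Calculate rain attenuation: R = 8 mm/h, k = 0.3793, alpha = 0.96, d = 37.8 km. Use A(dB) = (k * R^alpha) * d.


gamma = 0.3793 * 8^0.96 = 2.792217 dB/km
A = 2.792217 * 37.8 = 105.55 dB

105.55 dB


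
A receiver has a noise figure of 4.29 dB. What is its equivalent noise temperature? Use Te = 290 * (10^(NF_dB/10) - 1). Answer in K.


NF_lin = 10^(4.29/10) = 2.685344
Te = 290 * (2.685344 - 1) = 488.7 K

488.7 K


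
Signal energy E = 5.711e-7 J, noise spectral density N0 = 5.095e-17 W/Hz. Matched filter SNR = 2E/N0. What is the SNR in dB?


SNR_lin = 2 * 5.711e-7 / 5.095e-17 = 2.242e10
SNR_dB = 10*log10(2.242e10) = 103.5 dB

103.5 dB


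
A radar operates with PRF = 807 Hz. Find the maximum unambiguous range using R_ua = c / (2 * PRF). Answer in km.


R_ua = 3e8 / (2 * 807) = 185873.6 m = 185.9 km

185.9 km


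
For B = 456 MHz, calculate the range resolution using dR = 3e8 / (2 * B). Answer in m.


dR = 3e8 / (2 * 456000000.0) = 0.33 m

0.33 m


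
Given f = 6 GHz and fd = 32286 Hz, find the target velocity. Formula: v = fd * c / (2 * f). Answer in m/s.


v = 32286 * 3e8 / (2 * 6000000000.0) = 807.2 m/s

807.2 m/s
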